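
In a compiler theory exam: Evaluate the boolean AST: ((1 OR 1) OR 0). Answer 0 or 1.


Step 1: Evaluate inner node
  1 OR 1 = 1
Step 2: Evaluate root node
  1 OR 0 = 1

1


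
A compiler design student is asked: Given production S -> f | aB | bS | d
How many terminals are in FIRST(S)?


Production: S -> f | aB | bS | d
Examining each alternative for leading terminals:
  S -> f : first terminal = 'f'
  S -> aB : first terminal = 'a'
  S -> bS : first terminal = 'b'
  S -> d : first terminal = 'd'
FIRST(S) = {a, b, d, f}
Count: 4

4


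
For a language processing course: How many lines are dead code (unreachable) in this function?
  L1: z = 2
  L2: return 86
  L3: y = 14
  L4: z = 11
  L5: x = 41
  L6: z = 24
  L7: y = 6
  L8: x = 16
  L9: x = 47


Analyzing control flow:
  L1: reachable (before return)
  L2: reachable (return statement)
  L3: DEAD (after return at L2)
  L4: DEAD (after return at L2)
  L5: DEAD (after return at L2)
  L6: DEAD (after return at L2)
  L7: DEAD (after return at L2)
  L8: DEAD (after return at L2)
  L9: DEAD (after return at L2)
Return at L2, total lines = 9
Dead lines: L3 through L9
Count: 7

7


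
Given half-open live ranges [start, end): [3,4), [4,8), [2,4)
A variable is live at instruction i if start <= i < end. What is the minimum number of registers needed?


Live ranges:
  Var0: [3, 4)
  Var1: [4, 8)
  Var2: [2, 4)
Sweep-line events (position, delta, active):
  pos=2 start -> active=1
  pos=3 start -> active=2
  pos=4 end -> active=1
  pos=4 end -> active=0
  pos=4 start -> active=1
  pos=8 end -> active=0
Maximum simultaneous active: 2
Minimum registers needed: 2

2


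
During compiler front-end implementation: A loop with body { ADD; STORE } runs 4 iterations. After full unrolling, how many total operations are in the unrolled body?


Loop body operations: ADD, STORE (2 ops per iteration)
Unrolling 4 iterations:
  Iteration 1: ADD, STORE (2 ops)
  Iteration 2: ADD, STORE (2 ops)
  Iteration 3: ADD, STORE (2 ops)
  Iteration 4: ADD, STORE (2 ops)
Total: 4 iterations * 2 ops/iter = 8 operations

8


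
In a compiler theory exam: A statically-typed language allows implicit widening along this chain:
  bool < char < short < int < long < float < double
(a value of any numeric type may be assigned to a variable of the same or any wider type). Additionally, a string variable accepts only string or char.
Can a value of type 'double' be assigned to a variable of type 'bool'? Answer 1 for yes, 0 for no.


Target variable type: bool
Source value type: double
Numeric ranks: double=6, bool=0
Widening allowed iff rank(source) <= rank(target): 6 <= 0? No
Result: 0

0


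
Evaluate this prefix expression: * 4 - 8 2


Parsing prefix expression: * 4 - 8 2
Step 1: Innermost operation '- 8 2'
  8 - 2 = 6
Step 2: Outer operation '* 4 [6]'
  4 * 6 = 24

24


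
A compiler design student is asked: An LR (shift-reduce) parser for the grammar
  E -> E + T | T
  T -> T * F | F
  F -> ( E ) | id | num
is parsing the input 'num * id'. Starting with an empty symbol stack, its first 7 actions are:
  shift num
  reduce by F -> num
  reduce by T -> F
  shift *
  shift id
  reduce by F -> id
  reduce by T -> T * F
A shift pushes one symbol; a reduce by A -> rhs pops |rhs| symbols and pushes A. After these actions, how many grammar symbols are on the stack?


Tracking the symbol stack through each action:
  Action 1: shift 'num' : push -> stack = [num] (size 1)
  Action 2: reduce by F -> num : pop 1, push F -> stack = [F] (size 1)
  Action 3: reduce by T -> F : pop 1, push T -> stack = [T] (size 1)
  Action 4: shift '*' : push -> stack = [T, *] (size 2)
  Action 5: shift 'id' : push -> stack = [T, *, id] (size 3)
  Action 6: reduce by F -> id : pop 1, push F -> stack = [T, *, F] (size 3)
  Action 7: reduce by T -> T * F : pop 3, push T -> stack = [T] (size 1)
Final stack size: 1

1


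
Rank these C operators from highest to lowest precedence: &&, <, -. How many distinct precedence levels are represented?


Looking up precedence for each operator:
  && -> precedence 2
  < -> precedence 4
  - -> precedence 5
Sorted highest to lowest: -, <, &&
Distinct precedence values: [5, 4, 2]
Number of distinct levels: 3

3


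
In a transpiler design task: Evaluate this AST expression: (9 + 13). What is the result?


Expression: (9 + 13)
Evaluating step by step:
  9 + 13 = 22
Result: 22

22


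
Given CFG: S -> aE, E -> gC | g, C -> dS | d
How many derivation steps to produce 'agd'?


Grammar: S -> aE, E -> gC | g, C -> dS | d
Deriving 'agd':
Step 1: S -> aE => aE
Step 2: E -> gC => agC
Step 3: C -> d => agd
Total derivation steps: 3

3


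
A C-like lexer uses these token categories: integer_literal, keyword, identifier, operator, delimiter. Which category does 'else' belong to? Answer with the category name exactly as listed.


Token: 'else'
Checking categories:
  identifier: no
  integer_literal: no
  operator: no
  keyword: YES
  delimiter: no
Category: keyword

keyword


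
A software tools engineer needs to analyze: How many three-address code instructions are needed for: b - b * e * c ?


Expression: b - b * e * c
Generating three-address code (respecting * over +/- precedence):
  Instruction 1: t1 = b * e
  Instruction 2: t2 = t1 * c
  Instruction 3: t3 = b - t2
Total instructions: 3

3


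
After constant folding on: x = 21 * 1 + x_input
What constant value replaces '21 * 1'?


Identifying constant sub-expression:
  Original: x = 21 * 1 + x_input
  21 and 1 are both compile-time constants
  Evaluating: 21 * 1 = 21
  After folding: x = 21 + x_input

21


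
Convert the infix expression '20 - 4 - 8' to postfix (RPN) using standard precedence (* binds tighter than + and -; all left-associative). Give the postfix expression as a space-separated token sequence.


Applying the shunting-yard algorithm:
  Operand 20 -> output
  Push '-' onto operator stack -> op-stack: [-]
  Operand 4 -> output
  See '-' (prec 1); top '-' (prec 1) >= it -> pop '-' to output
  Push '-' onto operator stack -> op-stack: [-]
  Operand 8 -> output
  End of input: pop '-' to output
Postfix result: 20 4 - 8 -

20 4 - 8 -


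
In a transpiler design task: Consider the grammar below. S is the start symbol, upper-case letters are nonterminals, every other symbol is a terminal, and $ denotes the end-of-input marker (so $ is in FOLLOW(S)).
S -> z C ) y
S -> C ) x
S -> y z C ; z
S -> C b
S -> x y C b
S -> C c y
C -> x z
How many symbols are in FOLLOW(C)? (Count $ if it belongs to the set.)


S is the start symbol and does not occur in any rule body, so FOLLOW(S) = {$}.
Examining every occurrence of C in a rule body:
  S -> z C ) y : C is followed by terminal ')' -> add ')'
  S -> C ) x : C is followed by terminal ')' -> add ')' (already in the set)
  S -> y z C ; z : C is followed by terminal ';' -> add ';'
  S -> C b : C is followed by terminal 'b' -> add 'b'
  S -> x y C b : C is followed by terminal 'b' -> add 'b' (already in the set)
  S -> C c y : C is followed by terminal 'c' -> add 'c'
  C -> x z : C does not occur in the body -> contributes nothing
FOLLOW(C) = {), ;, b, c}
Count: 4

4


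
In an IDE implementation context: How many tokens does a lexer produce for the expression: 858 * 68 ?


Scanning '858 * 68'
Token 1: '858' -> integer_literal
Token 2: '*' -> operator
Token 3: '68' -> integer_literal
Total tokens: 3

3


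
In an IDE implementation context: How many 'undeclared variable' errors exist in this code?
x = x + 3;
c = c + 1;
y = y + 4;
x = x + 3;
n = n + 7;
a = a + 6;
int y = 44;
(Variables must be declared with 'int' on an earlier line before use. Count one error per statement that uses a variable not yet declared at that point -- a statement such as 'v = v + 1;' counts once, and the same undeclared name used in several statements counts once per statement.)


Scanning code line by line:
  Line 1: use 'x' -> ERROR (undeclared)
  Line 2: use 'c' -> ERROR (undeclared)
  Line 3: use 'y' -> ERROR (undeclared)
  Line 4: use 'x' -> ERROR (undeclared)
  Line 5: use 'n' -> ERROR (undeclared)
  Line 6: use 'a' -> ERROR (undeclared)
  Line 7: declare 'y' -> declared = ['y']
Total undeclared variable errors: 6

6


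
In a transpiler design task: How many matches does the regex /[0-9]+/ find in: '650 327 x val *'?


Pattern: /[0-9]+/ (int literals)
Input: '650 327 x val *'
Scanning for matches:
  Match 1: '650'
  Match 2: '327'
Total matches: 2

2


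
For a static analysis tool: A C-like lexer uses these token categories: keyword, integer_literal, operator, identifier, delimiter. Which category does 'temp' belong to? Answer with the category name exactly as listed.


Token: 'temp'
Checking categories:
  identifier: YES
  integer_literal: no
  operator: no
  keyword: no
  delimiter: no
Category: identifier

identifier


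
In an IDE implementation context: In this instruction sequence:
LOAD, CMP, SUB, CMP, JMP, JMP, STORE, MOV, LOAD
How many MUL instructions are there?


Scanning instruction sequence for MUL:
  Position 1: LOAD
  Position 2: CMP
  Position 3: SUB
  Position 4: CMP
  Position 5: JMP
  Position 6: JMP
  Position 7: STORE
  Position 8: MOV
  Position 9: LOAD
Matches at positions: []
Total MUL count: 0

0


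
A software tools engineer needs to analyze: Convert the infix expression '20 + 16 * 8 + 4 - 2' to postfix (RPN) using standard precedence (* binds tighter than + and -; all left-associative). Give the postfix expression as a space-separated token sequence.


Applying the shunting-yard algorithm:
  Operand 20 -> output
  Push '+' onto operator stack -> op-stack: [+]
  Operand 16 -> output
  Push '*' onto operator stack -> op-stack: [+, *]
  Operand 8 -> output
  See '+' (prec 1); top '*' (prec 2) >= it -> pop '*' to output
  See '+' (prec 1); top '+' (prec 1) >= it -> pop '+' to output
  Push '+' onto operator stack -> op-stack: [+]
  Operand 4 -> output
  See '-' (prec 1); top '+' (prec 1) >= it -> pop '+' to output
  Push '-' onto operator stack -> op-stack: [-]
  Operand 2 -> output
  End of input: pop '-' to output
Postfix result: 20 16 8 * + 4 + 2 -

20 16 8 * + 4 + 2 -


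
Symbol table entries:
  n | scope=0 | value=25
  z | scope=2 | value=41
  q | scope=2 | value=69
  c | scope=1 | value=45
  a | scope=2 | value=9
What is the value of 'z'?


Searching symbol table for 'z':
  n | scope=0 | value=25
  z | scope=2 | value=41 <- MATCH
  q | scope=2 | value=69
  c | scope=1 | value=45
  a | scope=2 | value=9
Found 'z' at scope 2 with value 41

41


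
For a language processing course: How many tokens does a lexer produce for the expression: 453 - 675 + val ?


Scanning '453 - 675 + val'
Token 1: '453' -> integer_literal
Token 2: '-' -> operator
Token 3: '675' -> integer_literal
Token 4: '+' -> operator
Token 5: 'val' -> identifier
Total tokens: 5

5


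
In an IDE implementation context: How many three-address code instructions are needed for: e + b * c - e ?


Expression: e + b * c - e
Generating three-address code (respecting * over +/- precedence):
  Instruction 1: t1 = b * c
  Instruction 2: t2 = e + t1
  Instruction 3: t3 = t2 - e
Total instructions: 3

3


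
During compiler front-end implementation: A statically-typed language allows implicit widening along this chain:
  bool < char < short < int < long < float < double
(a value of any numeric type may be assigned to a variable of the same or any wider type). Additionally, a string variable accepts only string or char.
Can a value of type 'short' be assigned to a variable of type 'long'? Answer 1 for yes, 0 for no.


Target variable type: long
Source value type: short
Numeric ranks: short=2, long=4
Widening allowed iff rank(source) <= rank(target): 2 <= 4? Yes
Result: 1

1


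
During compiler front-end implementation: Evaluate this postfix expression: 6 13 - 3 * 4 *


Processing tokens left to right:
Push 6, Push 13
Pop 6 and 13, compute 6 - 13 = -7, push -7
Push 3
Pop -7 and 3, compute -7 * 3 = -21, push -21
Push 4
Pop -21 and 4, compute -21 * 4 = -84, push -84
Stack result: -84

-84


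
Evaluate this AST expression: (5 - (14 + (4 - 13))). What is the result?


Expression: (5 - (14 + (4 - 13)))
Evaluating step by step:
  4 - 13 = -9
  14 + -9 = 5
  5 - 5 = 0
Result: 0

0


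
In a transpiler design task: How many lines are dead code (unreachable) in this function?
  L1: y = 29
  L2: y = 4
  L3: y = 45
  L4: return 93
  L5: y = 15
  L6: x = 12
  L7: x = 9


Analyzing control flow:
  L1: reachable (before return)
  L2: reachable (before return)
  L3: reachable (before return)
  L4: reachable (return statement)
  L5: DEAD (after return at L4)
  L6: DEAD (after return at L4)
  L7: DEAD (after return at L4)
Return at L4, total lines = 7
Dead lines: L5 through L7
Count: 3

3


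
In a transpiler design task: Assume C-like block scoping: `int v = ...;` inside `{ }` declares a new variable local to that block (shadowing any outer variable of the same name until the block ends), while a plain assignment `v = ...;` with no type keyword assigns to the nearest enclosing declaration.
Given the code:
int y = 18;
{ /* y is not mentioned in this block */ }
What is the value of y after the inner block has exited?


Analyzing scoping rules:
Outer scope: declares y = 18
Inner block: y is neither redeclared nor assigned -> unchanged
After the block -> 18
Result: 18

18


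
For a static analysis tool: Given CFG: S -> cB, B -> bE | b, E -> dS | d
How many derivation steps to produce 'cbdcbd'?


Grammar: S -> cB, B -> bE | b, E -> dS | d
Deriving 'cbdcbd':
Step 1: S -> cB => cB
Step 2: B -> bE => cbE
Step 3: E -> dS => cbdS
Step 4: S -> cB => cbdcB
Step 5: B -> bE => cbdcbE
Step 6: E -> d => cbdcbd
Total derivation steps: 6

6


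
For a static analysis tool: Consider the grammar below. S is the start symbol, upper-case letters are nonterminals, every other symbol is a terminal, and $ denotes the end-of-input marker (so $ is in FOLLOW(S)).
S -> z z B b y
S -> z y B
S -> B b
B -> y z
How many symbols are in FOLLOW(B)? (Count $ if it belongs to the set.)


S is the start symbol and does not occur in any rule body, so FOLLOW(S) = {$}.
Examining every occurrence of B in a rule body:
  S -> z z B b y : B is followed by terminal 'b' -> add 'b'
  S -> z y B : B is at the right end -> add FOLLOW(S) = {$}
  S -> B b : B is followed by terminal 'b' -> add 'b' (already in the set)
  B -> y z : B does not occur in the body -> contributes nothing
FOLLOW(B) = {b, $}
Count: 2

2


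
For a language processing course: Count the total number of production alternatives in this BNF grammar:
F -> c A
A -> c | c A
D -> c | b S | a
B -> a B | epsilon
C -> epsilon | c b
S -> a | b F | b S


Counting alternatives per rule:
  F: 1 alternative(s)
  A: 2 alternative(s)
  D: 3 alternative(s)
  B: 2 alternative(s)
  C: 2 alternative(s)
  S: 3 alternative(s)
Sum: 1 + 2 + 3 + 2 + 2 + 3 = 13

13


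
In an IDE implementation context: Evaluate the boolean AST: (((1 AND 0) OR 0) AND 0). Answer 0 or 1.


Step 1: Evaluate inner node
  1 AND 0 = 0
Step 2: Evaluate next node
  0 OR 0 = 0
Step 3: Evaluate root node
  0 AND 0 = 0

0


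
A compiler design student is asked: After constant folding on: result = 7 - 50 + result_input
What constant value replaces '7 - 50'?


Identifying constant sub-expression:
  Original: result = 7 - 50 + result_input
  7 and 50 are both compile-time constants
  Evaluating: 7 - 50 = -43
  After folding: result = -43 + result_input

-43


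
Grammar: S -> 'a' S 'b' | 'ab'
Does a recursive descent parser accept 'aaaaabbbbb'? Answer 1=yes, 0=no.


Grammar accepts strings of the form a^n b^n (n >= 1)
Word: 'aaaaabbbbb'
Counting: 5 a's and 5 b's
Check: 5 == 5? Yes
Derivation (S -> aSb applied 4 time(s), then S -> ab): S => aSb => aaSbb => aaaSbbb => aaaaSbbbb => aaaaabbbbb
Accepted

1


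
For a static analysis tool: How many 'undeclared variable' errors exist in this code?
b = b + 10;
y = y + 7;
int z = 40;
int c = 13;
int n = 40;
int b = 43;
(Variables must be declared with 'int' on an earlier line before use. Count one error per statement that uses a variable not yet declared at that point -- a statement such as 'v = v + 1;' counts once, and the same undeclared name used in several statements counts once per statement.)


Scanning code line by line:
  Line 1: use 'b' -> ERROR (undeclared)
  Line 2: use 'y' -> ERROR (undeclared)
  Line 3: declare 'z' -> declared = ['z']
  Line 4: declare 'c' -> declared = ['c', 'z']
  Line 5: declare 'n' -> declared = ['c', 'n', 'z']
  Line 6: declare 'b' -> declared = ['b', 'c', 'n', 'z']
Total undeclared variable errors: 2

2


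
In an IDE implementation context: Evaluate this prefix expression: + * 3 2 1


Parsing prefix expression: + * 3 2 1
Step 1: Innermost operation '* 3 2'
  3 * 2 = 6
Step 2: Outer operation '+ [6] 1'
  6 + 1 = 7

7


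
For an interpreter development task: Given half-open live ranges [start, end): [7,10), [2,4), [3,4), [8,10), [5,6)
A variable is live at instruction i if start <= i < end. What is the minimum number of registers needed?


Live ranges:
  Var0: [7, 10)
  Var1: [2, 4)
  Var2: [3, 4)
  Var3: [8, 10)
  Var4: [5, 6)
Sweep-line events (position, delta, active):
  pos=2 start -> active=1
  pos=3 start -> active=2
  pos=4 end -> active=1
  pos=4 end -> active=0
  pos=5 start -> active=1
  pos=6 end -> active=0
  pos=7 start -> active=1
  pos=8 start -> active=2
  pos=10 end -> active=1
  pos=10 end -> active=0
Maximum simultaneous active: 2
Minimum registers needed: 2

2


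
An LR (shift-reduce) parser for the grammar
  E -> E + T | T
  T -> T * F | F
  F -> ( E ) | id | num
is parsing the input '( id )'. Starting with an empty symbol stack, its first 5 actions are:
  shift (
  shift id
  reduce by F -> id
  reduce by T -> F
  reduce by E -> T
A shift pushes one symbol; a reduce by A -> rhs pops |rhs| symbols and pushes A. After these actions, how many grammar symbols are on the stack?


Tracking the symbol stack through each action:
  Action 1: shift '(' : push -> stack = [(] (size 1)
  Action 2: shift 'id' : push -> stack = [(, id] (size 2)
  Action 3: reduce by F -> id : pop 1, push F -> stack = [(, F] (size 2)
  Action 4: reduce by T -> F : pop 1, push T -> stack = [(, T] (size 2)
  Action 5: reduce by E -> T : pop 1, push E -> stack = [(, E] (size 2)
Final stack size: 2

2


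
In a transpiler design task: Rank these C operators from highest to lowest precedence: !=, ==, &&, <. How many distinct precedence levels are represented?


Looking up precedence for each operator:
  != -> precedence 3
  == -> precedence 3
  && -> precedence 2
  < -> precedence 4
Sorted highest to lowest: <, !=, ==, &&
Distinct precedence values: [4, 3, 2]
Number of distinct levels: 3

3


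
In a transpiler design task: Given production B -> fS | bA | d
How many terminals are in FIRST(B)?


Production: B -> fS | bA | d
Examining each alternative for leading terminals:
  B -> fS : first terminal = 'f'
  B -> bA : first terminal = 'b'
  B -> d : first terminal = 'd'
FIRST(B) = {b, d, f}
Count: 3

3


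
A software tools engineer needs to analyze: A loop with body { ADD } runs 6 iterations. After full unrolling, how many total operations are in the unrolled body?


Loop body operations: ADD (1 op per iteration)
Unrolling 6 iterations:
  Iteration 1: ADD (1 ops)
  Iteration 2: ADD (1 ops)
  Iteration 3: ADD (1 ops)
  Iteration 4: ADD (1 ops)
  Iteration 5: ADD (1 ops)
  Iteration 6: ADD (1 ops)
Total: 6 iterations * 1 ops/iter = 6 operations

6


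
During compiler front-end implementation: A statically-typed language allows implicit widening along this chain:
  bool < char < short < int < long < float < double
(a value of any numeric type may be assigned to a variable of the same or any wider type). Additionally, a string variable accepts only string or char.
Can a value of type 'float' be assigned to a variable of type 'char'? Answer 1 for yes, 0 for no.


Target variable type: char
Source value type: float
Numeric ranks: float=5, char=1
Widening allowed iff rank(source) <= rank(target): 5 <= 1? No
Result: 0

0


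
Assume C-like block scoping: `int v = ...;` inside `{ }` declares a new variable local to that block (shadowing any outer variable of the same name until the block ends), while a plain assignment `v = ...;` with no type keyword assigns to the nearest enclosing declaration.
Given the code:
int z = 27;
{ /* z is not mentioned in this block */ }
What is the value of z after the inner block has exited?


Analyzing scoping rules:
Outer scope: declares z = 27
Inner block: z is neither redeclared nor assigned -> unchanged
After the block -> 27
Result: 27

27


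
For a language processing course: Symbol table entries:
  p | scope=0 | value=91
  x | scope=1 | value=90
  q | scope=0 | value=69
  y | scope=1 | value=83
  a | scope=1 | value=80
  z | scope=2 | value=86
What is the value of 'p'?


Searching symbol table for 'p':
  p | scope=0 | value=91 <- MATCH
  x | scope=1 | value=90
  q | scope=0 | value=69
  y | scope=1 | value=83
  a | scope=1 | value=80
  z | scope=2 | value=86
Found 'p' at scope 0 with value 91

91


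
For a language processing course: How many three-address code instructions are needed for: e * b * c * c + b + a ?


Expression: e * b * c * c + b + a
Generating three-address code (respecting * over +/- precedence):
  Instruction 1: t1 = e * b
  Instruction 2: t2 = t1 * c
  Instruction 3: t3 = t2 * c
  Instruction 4: t4 = t3 + b
  Instruction 5: t5 = t4 + a
Total instructions: 5

5


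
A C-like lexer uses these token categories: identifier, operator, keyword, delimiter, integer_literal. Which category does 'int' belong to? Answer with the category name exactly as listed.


Token: 'int'
Checking categories:
  identifier: no
  integer_literal: no
  operator: no
  keyword: YES
  delimiter: no
Category: keyword

keyword


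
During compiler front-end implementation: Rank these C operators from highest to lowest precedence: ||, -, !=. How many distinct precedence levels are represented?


Looking up precedence for each operator:
  || -> precedence 1
  - -> precedence 5
  != -> precedence 3
Sorted highest to lowest: -, !=, ||
Distinct precedence values: [5, 3, 1]
Number of distinct levels: 3

3


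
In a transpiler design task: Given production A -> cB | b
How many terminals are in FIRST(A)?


Production: A -> cB | b
Examining each alternative for leading terminals:
  A -> cB : first terminal = 'c'
  A -> b : first terminal = 'b'
FIRST(A) = {b, c}
Count: 2

2


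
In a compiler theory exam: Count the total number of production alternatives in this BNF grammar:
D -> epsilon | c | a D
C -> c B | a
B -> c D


Counting alternatives per rule:
  D: 3 alternative(s)
  C: 2 alternative(s)
  B: 1 alternative(s)
Sum: 3 + 2 + 1 = 6

6


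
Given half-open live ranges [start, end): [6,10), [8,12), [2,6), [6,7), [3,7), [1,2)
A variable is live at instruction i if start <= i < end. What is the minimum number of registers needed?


Live ranges:
  Var0: [6, 10)
  Var1: [8, 12)
  Var2: [2, 6)
  Var3: [6, 7)
  Var4: [3, 7)
  Var5: [1, 2)
Sweep-line events (position, delta, active):
  pos=1 start -> active=1
  pos=2 end -> active=0
  pos=2 start -> active=1
  pos=3 start -> active=2
  pos=6 end -> active=1
  pos=6 start -> active=2
  pos=6 start -> active=3
  pos=7 end -> active=2
  pos=7 end -> active=1
  pos=8 start -> active=2
  pos=10 end -> active=1
  pos=12 end -> active=0
Maximum simultaneous active: 3
Minimum registers needed: 3

3


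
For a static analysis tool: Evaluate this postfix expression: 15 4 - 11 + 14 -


Processing tokens left to right:
Push 15, Push 4
Pop 15 and 4, compute 15 - 4 = 11, push 11
Push 11
Pop 11 and 11, compute 11 + 11 = 22, push 22
Push 14
Pop 22 and 14, compute 22 - 14 = 8, push 8
Stack result: 8

8


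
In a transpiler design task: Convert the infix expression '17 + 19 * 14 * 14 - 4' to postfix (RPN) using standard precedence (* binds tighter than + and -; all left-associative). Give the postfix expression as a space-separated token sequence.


Applying the shunting-yard algorithm:
  Operand 17 -> output
  Push '+' onto operator stack -> op-stack: [+]
  Operand 19 -> output
  Push '*' onto operator stack -> op-stack: [+, *]
  Operand 14 -> output
  See '*' (prec 2); top '*' (prec 2) >= it -> pop '*' to output
  Push '*' onto operator stack -> op-stack: [+, *]
  Operand 14 -> output
  See '-' (prec 1); top '*' (prec 2) >= it -> pop '*' to output
  See '-' (prec 1); top '+' (prec 1) >= it -> pop '+' to output
  Push '-' onto operator stack -> op-stack: [-]
  Operand 4 -> output
  End of input: pop '-' to output
Postfix result: 17 19 14 * 14 * + 4 -

17 19 14 * 14 * + 4 -


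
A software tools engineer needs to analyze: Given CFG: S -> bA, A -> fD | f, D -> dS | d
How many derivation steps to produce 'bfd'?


Grammar: S -> bA, A -> fD | f, D -> dS | d
Deriving 'bfd':
Step 1: S -> bA => bA
Step 2: A -> fD => bfD
Step 3: D -> d => bfd
Total derivation steps: 3

3


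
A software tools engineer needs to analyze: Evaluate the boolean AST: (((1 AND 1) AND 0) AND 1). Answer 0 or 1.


Step 1: Evaluate inner node
  1 AND 1 = 1
Step 2: Evaluate next node
  1 AND 0 = 0
Step 3: Evaluate root node
  0 AND 1 = 0

0


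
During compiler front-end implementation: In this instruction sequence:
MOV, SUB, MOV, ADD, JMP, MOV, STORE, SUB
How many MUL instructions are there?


Scanning instruction sequence for MUL:
  Position 1: MOV
  Position 2: SUB
  Position 3: MOV
  Position 4: ADD
  Position 5: JMP
  Position 6: MOV
  Position 7: STORE
  Position 8: SUB
Matches at positions: []
Total MUL count: 0

0


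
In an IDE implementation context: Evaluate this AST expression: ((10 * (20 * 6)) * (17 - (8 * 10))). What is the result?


Expression: ((10 * (20 * 6)) * (17 - (8 * 10)))
Evaluating step by step:
  20 * 6 = 120
  10 * 120 = 1200
  8 * 10 = 80
  17 - 80 = -63
  1200 * -63 = -75600
Result: -75600

-75600


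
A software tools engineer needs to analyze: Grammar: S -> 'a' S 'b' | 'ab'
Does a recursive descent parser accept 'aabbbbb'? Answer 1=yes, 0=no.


Grammar accepts strings of the form a^n b^n (n >= 1)
Word: 'aabbbbb'
Counting: 2 a's and 5 b's
Check: 2 == 5? No
Mismatch: a-count != b-count
Rejected

0


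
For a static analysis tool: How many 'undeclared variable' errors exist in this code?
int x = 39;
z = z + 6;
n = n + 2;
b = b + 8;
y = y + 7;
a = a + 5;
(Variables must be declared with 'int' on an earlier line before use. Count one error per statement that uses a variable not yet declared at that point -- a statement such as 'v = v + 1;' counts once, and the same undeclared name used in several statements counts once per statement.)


Scanning code line by line:
  Line 1: declare 'x' -> declared = ['x']
  Line 2: use 'z' -> ERROR (undeclared)
  Line 3: use 'n' -> ERROR (undeclared)
  Line 4: use 'b' -> ERROR (undeclared)
  Line 5: use 'y' -> ERROR (undeclared)
  Line 6: use 'a' -> ERROR (undeclared)
Total undeclared variable errors: 5

5


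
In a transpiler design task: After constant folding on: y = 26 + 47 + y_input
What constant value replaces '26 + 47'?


Identifying constant sub-expression:
  Original: y = 26 + 47 + y_input
  26 and 47 are both compile-time constants
  Evaluating: 26 + 47 = 73
  After folding: y = 73 + y_input

73


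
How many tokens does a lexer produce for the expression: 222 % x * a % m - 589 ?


Scanning '222 % x * a % m - 589'
Token 1: '222' -> integer_literal
Token 2: '%' -> operator
Token 3: 'x' -> identifier
Token 4: '*' -> operator
Token 5: 'a' -> identifier
Token 6: '%' -> operator
Token 7: 'm' -> identifier
Token 8: '-' -> operator
Token 9: '589' -> integer_literal
Total tokens: 9

9


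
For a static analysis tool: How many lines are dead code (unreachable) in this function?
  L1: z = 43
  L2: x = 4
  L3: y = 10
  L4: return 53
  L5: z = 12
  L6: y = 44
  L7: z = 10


Analyzing control flow:
  L1: reachable (before return)
  L2: reachable (before return)
  L3: reachable (before return)
  L4: reachable (return statement)
  L5: DEAD (after return at L4)
  L6: DEAD (after return at L4)
  L7: DEAD (after return at L4)
Return at L4, total lines = 7
Dead lines: L5 through L7
Count: 3

3


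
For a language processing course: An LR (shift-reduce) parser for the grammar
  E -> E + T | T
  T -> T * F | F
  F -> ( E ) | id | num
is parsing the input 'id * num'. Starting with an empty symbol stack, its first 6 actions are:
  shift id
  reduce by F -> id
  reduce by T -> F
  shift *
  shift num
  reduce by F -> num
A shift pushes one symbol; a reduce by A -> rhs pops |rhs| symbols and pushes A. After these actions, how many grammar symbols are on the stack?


Tracking the symbol stack through each action:
  Action 1: shift 'id' : push -> stack = [id] (size 1)
  Action 2: reduce by F -> id : pop 1, push F -> stack = [F] (size 1)
  Action 3: reduce by T -> F : pop 1, push T -> stack = [T] (size 1)
  Action 4: shift '*' : push -> stack = [T, *] (size 2)
  Action 5: shift 'num' : push -> stack = [T, *, num] (size 3)
  Action 6: reduce by F -> num : pop 1, push F -> stack = [T, *, F] (size 3)
Final stack size: 3

3


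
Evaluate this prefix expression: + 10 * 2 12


Parsing prefix expression: + 10 * 2 12
Step 1: Innermost operation '* 2 12'
  2 * 12 = 24
Step 2: Outer operation '+ 10 [24]'
  10 + 24 = 34

34


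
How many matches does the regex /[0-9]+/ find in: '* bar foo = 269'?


Pattern: /[0-9]+/ (int literals)
Input: '* bar foo = 269'
Scanning for matches:
  Match 1: '269'
Total matches: 1

1


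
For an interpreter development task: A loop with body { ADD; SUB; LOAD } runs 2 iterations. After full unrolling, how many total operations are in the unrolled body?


Loop body operations: ADD, SUB, LOAD (3 ops per iteration)
Unrolling 2 iterations:
  Iteration 1: ADD, SUB, LOAD (3 ops)
  Iteration 2: ADD, SUB, LOAD (3 ops)
Total: 2 iterations * 3 ops/iter = 6 operations

6


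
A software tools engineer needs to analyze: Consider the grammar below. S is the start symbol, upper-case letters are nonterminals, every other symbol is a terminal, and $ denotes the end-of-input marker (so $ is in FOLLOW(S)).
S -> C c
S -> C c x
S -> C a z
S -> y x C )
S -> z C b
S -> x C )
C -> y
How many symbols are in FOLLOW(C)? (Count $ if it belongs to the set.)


S is the start symbol and does not occur in any rule body, so FOLLOW(S) = {$}.
Examining every occurrence of C in a rule body:
  S -> C c : C is followed by terminal 'c' -> add 'c'
  S -> C c x : C is followed by terminal 'c' -> add 'c' (already in the set)
  S -> C a z : C is followed by terminal 'a' -> add 'a'
  S -> y x C ) : C is followed by terminal ')' -> add ')'
  S -> z C b : C is followed by terminal 'b' -> add 'b'
  S -> x C ) : C is followed by terminal ')' -> add ')' (already in the set)
  C -> y : C does not occur in the body -> contributes nothing
FOLLOW(C) = {), a, b, c}
Count: 4

4


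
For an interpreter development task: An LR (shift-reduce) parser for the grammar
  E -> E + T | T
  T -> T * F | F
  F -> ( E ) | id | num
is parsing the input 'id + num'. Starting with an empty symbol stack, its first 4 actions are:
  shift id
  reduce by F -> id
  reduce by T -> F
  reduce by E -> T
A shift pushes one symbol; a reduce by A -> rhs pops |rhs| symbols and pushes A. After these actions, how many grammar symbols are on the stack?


Tracking the symbol stack through each action:
  Action 1: shift 'id' : push -> stack = [id] (size 1)
  Action 2: reduce by F -> id : pop 1, push F -> stack = [F] (size 1)
  Action 3: reduce by T -> F : pop 1, push T -> stack = [T] (size 1)
  Action 4: reduce by E -> T : pop 1, push E -> stack = [E] (size 1)
Final stack size: 1

1


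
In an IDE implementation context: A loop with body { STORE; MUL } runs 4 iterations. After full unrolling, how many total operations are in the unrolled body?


Loop body operations: STORE, MUL (2 ops per iteration)
Unrolling 4 iterations:
  Iteration 1: STORE, MUL (2 ops)
  Iteration 2: STORE, MUL (2 ops)
  Iteration 3: STORE, MUL (2 ops)
  Iteration 4: STORE, MUL (2 ops)
Total: 4 iterations * 2 ops/iter = 8 operations

8


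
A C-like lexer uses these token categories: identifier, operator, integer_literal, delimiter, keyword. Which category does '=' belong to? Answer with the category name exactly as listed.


Token: '='
Checking categories:
  identifier: no
  integer_literal: no
  operator: YES
  keyword: no
  delimiter: no
Category: operator

operator


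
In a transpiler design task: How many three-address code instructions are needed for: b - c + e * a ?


Expression: b - c + e * a
Generating three-address code (respecting * over +/- precedence):
  Instruction 1: t1 = e * a
  Instruction 2: t2 = b - c
  Instruction 3: t3 = t2 + t1
Total instructions: 3

3


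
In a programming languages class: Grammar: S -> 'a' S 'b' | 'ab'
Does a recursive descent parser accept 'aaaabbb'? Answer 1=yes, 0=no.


Grammar accepts strings of the form a^n b^n (n >= 1)
Word: 'aaaabbb'
Counting: 4 a's and 3 b's
Check: 4 == 3? No
Mismatch: a-count != b-count
Rejected

0


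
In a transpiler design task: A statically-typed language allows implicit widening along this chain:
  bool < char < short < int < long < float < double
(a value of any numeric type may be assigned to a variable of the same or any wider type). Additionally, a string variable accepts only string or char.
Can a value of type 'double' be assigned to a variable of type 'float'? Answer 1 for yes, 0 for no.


Target variable type: float
Source value type: double
Numeric ranks: double=6, float=5
Widening allowed iff rank(source) <= rank(target): 6 <= 5? No
Result: 0

0


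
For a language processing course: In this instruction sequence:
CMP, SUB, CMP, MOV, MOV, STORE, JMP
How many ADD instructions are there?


Scanning instruction sequence for ADD:
  Position 1: CMP
  Position 2: SUB
  Position 3: CMP
  Position 4: MOV
  Position 5: MOV
  Position 6: STORE
  Position 7: JMP
Matches at positions: []
Total ADD count: 0

0


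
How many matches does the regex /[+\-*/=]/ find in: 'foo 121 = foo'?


Pattern: /[+\-*/=]/ (operators)
Input: 'foo 121 = foo'
Scanning for matches:
  Match 1: '='
Total matches: 1

1


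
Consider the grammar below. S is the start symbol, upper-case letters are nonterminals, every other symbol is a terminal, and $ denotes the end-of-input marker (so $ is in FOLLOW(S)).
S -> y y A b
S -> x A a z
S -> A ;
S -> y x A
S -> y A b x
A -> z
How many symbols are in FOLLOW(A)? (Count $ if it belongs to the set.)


S is the start symbol and does not occur in any rule body, so FOLLOW(S) = {$}.
Examining every occurrence of A in a rule body:
  S -> y y A b : A is followed by terminal 'b' -> add 'b'
  S -> x A a z : A is followed by terminal 'a' -> add 'a'
  S -> A ; : A is followed by terminal ';' -> add ';'
  S -> y x A : A is at the right end -> add FOLLOW(S) = {$}
  S -> y A b x : A is followed by terminal 'b' -> add 'b' (already in the set)
  A -> z : A does not occur in the body -> contributes nothing
FOLLOW(A) = {;, a, b, $}
Count: 4

4


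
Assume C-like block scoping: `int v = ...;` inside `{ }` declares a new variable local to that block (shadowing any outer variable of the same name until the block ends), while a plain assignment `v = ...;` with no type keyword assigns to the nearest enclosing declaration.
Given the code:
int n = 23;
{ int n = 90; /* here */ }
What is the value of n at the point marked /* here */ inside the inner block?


Analyzing scoping rules:
Outer scope: declares n = 23
Inner block: 'int n = 90;' declares a NEW n that shadows the outer one
Inside the block the inner declaration is in scope -> 90
Result: 90

90


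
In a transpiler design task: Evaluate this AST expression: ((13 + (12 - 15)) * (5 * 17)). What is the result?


Expression: ((13 + (12 - 15)) * (5 * 17))
Evaluating step by step:
  12 - 15 = -3
  13 + -3 = 10
  5 * 17 = 85
  10 * 85 = 850
Result: 850

850


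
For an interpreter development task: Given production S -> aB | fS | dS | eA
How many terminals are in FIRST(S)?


Production: S -> aB | fS | dS | eA
Examining each alternative for leading terminals:
  S -> aB : first terminal = 'a'
  S -> fS : first terminal = 'f'
  S -> dS : first terminal = 'd'
  S -> eA : first terminal = 'e'
FIRST(S) = {a, d, e, f}
Count: 4

4


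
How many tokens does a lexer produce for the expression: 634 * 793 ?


Scanning '634 * 793'
Token 1: '634' -> integer_literal
Token 2: '*' -> operator
Token 3: '793' -> integer_literal
Total tokens: 3

3


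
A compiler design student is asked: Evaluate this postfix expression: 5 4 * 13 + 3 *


Processing tokens left to right:
Push 5, Push 4
Pop 5 and 4, compute 5 * 4 = 20, push 20
Push 13
Pop 20 and 13, compute 20 + 13 = 33, push 33
Push 3
Pop 33 and 3, compute 33 * 3 = 99, push 99
Stack result: 99

99


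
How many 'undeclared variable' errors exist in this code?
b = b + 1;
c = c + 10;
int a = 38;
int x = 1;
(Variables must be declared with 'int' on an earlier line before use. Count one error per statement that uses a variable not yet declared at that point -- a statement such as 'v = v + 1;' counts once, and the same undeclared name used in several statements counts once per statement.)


Scanning code line by line:
  Line 1: use 'b' -> ERROR (undeclared)
  Line 2: use 'c' -> ERROR (undeclared)
  Line 3: declare 'a' -> declared = ['a']
  Line 4: declare 'x' -> declared = ['a', 'x']
Total undeclared variable errors: 2

2


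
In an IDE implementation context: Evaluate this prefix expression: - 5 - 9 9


Parsing prefix expression: - 5 - 9 9
Step 1: Innermost operation '- 9 9'
  9 - 9 = 0
Step 2: Outer operation '- 5 [0]'
  5 - 0 = 5

5


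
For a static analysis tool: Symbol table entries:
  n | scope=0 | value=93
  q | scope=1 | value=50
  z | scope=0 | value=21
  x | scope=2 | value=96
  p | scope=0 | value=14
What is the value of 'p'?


Searching symbol table for 'p':
  n | scope=0 | value=93
  q | scope=1 | value=50
  z | scope=0 | value=21
  x | scope=2 | value=96
  p | scope=0 | value=14 <- MATCH
Found 'p' at scope 0 with value 14

14


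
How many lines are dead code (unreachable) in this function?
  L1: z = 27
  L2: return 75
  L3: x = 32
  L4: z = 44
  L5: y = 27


Analyzing control flow:
  L1: reachable (before return)
  L2: reachable (return statement)
  L3: DEAD (after return at L2)
  L4: DEAD (after return at L2)
  L5: DEAD (after return at L2)
Return at L2, total lines = 5
Dead lines: L3 through L5
Count: 3

3


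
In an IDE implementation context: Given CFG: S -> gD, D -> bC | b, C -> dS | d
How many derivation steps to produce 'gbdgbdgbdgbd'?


Grammar: S -> gD, D -> bC | b, C -> dS | d
Deriving 'gbdgbdgbdgbd':
Step 1: S -> gD => gD
Step 2: D -> bC => gbC
Step 3: C -> dS => gbdS
Step 4: S -> gD => gbdgD
Step 5: D -> bC => gbdgbC
Step 6: C -> dS => gbdgbdS
Step 7: S -> gD => gbdgbdgD
Step 8: D -> bC => gbdgbdgbC
Step 9: C -> dS => gbdgbdgbdS
Step 10: S -> gD => gbdgbdgbdgD
Step 11: D -> bC => gbdgbdgbdgbC
Step 12: C -> d => gbdgbdgbdgbd
Total derivation steps: 12

12


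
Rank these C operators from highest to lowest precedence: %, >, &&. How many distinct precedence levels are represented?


Looking up precedence for each operator:
  % -> precedence 6
  > -> precedence 4
  && -> precedence 2
Sorted highest to lowest: %, >, &&
Distinct precedence values: [6, 4, 2]
Number of distinct levels: 3

3


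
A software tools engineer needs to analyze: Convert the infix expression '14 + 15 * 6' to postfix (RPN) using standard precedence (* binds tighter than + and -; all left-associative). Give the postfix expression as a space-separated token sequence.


Applying the shunting-yard algorithm:
  Operand 14 -> output
  Push '+' onto operator stack -> op-stack: [+]
  Operand 15 -> output
  Push '*' onto operator stack -> op-stack: [+, *]
  Operand 6 -> output
  End of input: pop '*' to output
  End of input: pop '+' to output
Postfix result: 14 15 6 * +

14 15 6 * +


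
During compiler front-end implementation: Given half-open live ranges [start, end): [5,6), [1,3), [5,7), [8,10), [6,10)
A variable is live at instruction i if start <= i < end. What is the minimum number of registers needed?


Live ranges:
  Var0: [5, 6)
  Var1: [1, 3)
  Var2: [5, 7)
  Var3: [8, 10)
  Var4: [6, 10)
Sweep-line events (position, delta, active):
  pos=1 start -> active=1
  pos=3 end -> active=0
  pos=5 start -> active=1
  pos=5 start -> active=2
  pos=6 end -> active=1
  pos=6 start -> active=2
  pos=7 end -> active=1
  pos=8 start -> active=2
  pos=10 end -> active=1
  pos=10 end -> active=0
Maximum simultaneous active: 2
Minimum registers needed: 2

2
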